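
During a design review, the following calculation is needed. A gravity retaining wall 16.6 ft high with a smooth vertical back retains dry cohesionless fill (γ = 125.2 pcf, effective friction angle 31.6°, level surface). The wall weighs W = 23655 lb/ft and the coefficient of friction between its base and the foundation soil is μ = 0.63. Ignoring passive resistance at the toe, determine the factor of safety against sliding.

2.77

K_a = tan²(45° − 31.6°/2) = 0.3123.
P_a = ½K_aγH² = 0.5×0.3123×125.2×16.6² = 5388 lb/ft, acting at H/3 = 5.533 ft above the base.
FS_sliding = μW / P_a = 0.63×23655 / 5388 = 2.766.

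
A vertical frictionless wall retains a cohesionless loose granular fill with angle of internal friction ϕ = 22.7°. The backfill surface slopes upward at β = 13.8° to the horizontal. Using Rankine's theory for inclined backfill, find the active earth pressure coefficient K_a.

K_a = cos β · (cos β − √(cos²β − cos²φ)) / (cos β + √(cos²β − cos²φ)).
cos β = 0.9711, cos φ = 0.9225, √(cos²β − cos²φ) = 0.3034.
K_a = 0.9711 × (0.9711 − 0.3034)/(0.9711 + 0.3034) = 0.5088.

0.509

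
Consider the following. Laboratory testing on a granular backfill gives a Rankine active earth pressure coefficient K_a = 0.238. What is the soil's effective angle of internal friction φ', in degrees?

K_a = tan²(45° − φ/2) ⇒ 45° − φ/2 = arctan(√0.238) = 26.01°.
φ = 2(45° − 26.01°) = 37.99°.

38.0°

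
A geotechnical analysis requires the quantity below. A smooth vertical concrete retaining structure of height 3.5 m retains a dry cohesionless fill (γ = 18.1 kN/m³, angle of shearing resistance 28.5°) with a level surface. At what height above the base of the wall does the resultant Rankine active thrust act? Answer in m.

1.17 m

K_a = 0.3540.
The pressure distribution is triangular, so the resultant acts at H/3 above the base = 3.5/3 = 1.167 m.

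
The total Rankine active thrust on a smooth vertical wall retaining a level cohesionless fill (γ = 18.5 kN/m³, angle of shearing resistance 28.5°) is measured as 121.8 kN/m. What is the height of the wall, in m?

6.10 m

K_a = 0.3540. P_a = ½ K_a γ H² ⇒ H = √(2P_a/(K_a γ)).
H = √(2×121.8/(0.3540×18.5)) = 6.099 m.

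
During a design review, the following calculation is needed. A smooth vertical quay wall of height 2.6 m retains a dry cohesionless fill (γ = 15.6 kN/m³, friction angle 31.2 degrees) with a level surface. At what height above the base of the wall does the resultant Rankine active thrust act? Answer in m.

K_a = 0.3175.
The pressure distribution is triangular, so the resultant acts at H/3 above the base = 2.6/3 = 0.8667 m.

0.867 m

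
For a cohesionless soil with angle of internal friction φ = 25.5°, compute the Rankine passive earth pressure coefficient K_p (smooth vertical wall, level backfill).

2.51

K_p = (1 + sin φ)/(1 − sin φ) = tan²(45° + 25.5°/2) = 2.512.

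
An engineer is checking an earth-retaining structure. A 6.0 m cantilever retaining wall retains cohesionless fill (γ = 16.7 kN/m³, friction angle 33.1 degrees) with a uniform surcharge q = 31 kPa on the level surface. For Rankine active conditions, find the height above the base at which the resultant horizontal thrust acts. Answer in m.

K_a = 0.2936.
Triangular part P₁ = ½K_aγH² = 88.25 at H/3 = 2.000 m; rectangular part P₂ = K_a q H = 54.61 at H/2 = 3.000 m.
ȳ = (P₁·2.000 + P₂·3.000)/(P₁+P₂) = 2.382 m.

2.38 m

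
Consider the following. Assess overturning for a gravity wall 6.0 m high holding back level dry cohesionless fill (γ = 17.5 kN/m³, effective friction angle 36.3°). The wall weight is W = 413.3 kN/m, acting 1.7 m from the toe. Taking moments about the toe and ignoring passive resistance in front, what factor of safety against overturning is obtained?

K_a = tan²(45° − 36.3°/2) = 0.2563.
P_a = ½K_aγH² = 0.5×0.2563×17.5×6.0² = 80.73 kN/m, acting at H/3 = 2.000 m above the base.
Overturning moment M_o = P_a × H/3 = 80.73 × 2.000 = 161.5.
Resisting moment M_r = W × 1.7 = 413.3 × 1.7 = 702.6.
FS_overturning = M_r/M_o = 702.6/161.5 = 4.352.

4.35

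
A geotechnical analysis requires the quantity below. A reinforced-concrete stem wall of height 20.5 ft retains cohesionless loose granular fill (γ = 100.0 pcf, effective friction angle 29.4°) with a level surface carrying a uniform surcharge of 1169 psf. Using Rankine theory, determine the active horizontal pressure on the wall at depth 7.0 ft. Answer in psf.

K_a = (1 − sin φ)/(1 + sin φ) = 0.3415.
σ_v = γz + q = 100.0 × 7.0 + 1169 = 1869 psf.
σ_h = K_a σ_v = 0.3415 × 1869 = 638.2 psf.

638 psf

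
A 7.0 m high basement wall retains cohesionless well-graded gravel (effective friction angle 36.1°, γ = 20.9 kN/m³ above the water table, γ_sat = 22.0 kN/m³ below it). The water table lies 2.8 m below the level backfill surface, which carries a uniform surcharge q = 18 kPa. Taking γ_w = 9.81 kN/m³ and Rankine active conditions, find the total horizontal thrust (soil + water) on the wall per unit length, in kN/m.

K_a = tan²(45° − φ/2) = 0.2585.
γ' = 22.0 − 9.81 = 12.19 kN/m³. h₂ = H − d_w = 4.2 m.
σ'_h: at surface K_a·q = 4.653; at WT K_a(q+γd_w) = 19.78; at base K_a(q+γd_w+γ'h₂) = 33.01 kPa.
P₁ = ½(4.653+19.78)×2.8 = 34.21; P₂ = ½(19.78+33.01)×4.2 = 110.9; P_w = ½γ_w h₂² = 86.52.
Total = 34.21+110.9+86.52 = 231.6 kN/m.

232 kN/m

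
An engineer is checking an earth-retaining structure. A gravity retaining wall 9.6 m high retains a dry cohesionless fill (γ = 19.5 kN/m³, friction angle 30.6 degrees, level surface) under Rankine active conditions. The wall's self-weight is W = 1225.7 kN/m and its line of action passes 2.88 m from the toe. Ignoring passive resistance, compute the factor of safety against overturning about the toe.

3.77

K_a = tan²(45° − 30.6°/2) = 0.3253.
P_a = ½K_aγH² = 0.5×0.3253×19.5×9.6² = 292.3 kN/m, acting at H/3 = 3.200 m above the base.
Overturning moment M_o = P_a × H/3 = 292.3 × 3.200 = 935.5.
Resisting moment M_r = W × 2.88 = 1225.7 × 2.88 = 3530.
FS_overturning = M_r/M_o = 3530/935.5 = 3.773.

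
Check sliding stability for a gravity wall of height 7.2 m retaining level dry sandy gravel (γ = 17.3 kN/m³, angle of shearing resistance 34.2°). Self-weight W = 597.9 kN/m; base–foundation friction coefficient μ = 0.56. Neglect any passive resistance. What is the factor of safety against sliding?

K_a = tan²(45° − 34.2°/2) = 0.2803.
P_a = ½K_aγH² = 0.5×0.2803×17.3×7.2² = 125.7 kN/m, acting at H/3 = 2.400 m above the base.
FS_sliding = μW / P_a = 0.56×597.9 / 125.7 = 2.663.

2.66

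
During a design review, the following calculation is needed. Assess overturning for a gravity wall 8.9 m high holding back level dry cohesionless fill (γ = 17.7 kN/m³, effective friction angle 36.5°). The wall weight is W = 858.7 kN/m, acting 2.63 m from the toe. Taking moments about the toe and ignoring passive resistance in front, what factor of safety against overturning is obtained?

K_a = tan²(45° − 36.5°/2) = 0.2541.
P_a = ½K_aγH² = 0.5×0.2541×17.7×8.9² = 178.1 kN/m, acting at H/3 = 2.967 m above the base.
Overturning moment M_o = P_a × H/3 = 178.1 × 2.967 = 528.4.
Resisting moment M_r = W × 2.63 = 858.7 × 2.63 = 2258.
FS_overturning = M_r/M_o = 2258/528.4 = 4.274.

4.27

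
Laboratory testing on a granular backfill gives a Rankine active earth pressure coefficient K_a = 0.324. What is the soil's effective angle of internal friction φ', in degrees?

K_a = tan²(45° − φ/2) ⇒ 45° − φ/2 = arctan(√0.324) = 29.65°.
φ = 2(45° − 29.65°) = 30.70°.

30.7°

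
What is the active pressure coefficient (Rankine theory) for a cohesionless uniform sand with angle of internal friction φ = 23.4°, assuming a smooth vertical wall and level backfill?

K_a = (1 − sin φ)/(1 + sin φ) = (1 − sin 23.4°)/(1 + sin 23.4°) = 0.4315.

0.431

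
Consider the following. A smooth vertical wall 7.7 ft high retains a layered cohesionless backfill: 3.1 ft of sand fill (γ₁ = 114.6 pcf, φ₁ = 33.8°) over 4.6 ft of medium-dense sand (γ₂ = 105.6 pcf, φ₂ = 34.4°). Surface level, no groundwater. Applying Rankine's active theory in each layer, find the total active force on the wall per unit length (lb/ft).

922 lb/ft

K_a1 = tan²(45°−33.8°/2) = 0.2851; K_a2 = tan²(45°−34.4°/2) = 0.2780.
Layer 1: σ at base = K_a1 γ₁ h₁ = 101.3 psf; P₁ = ½×101.3×3.1 = 157.0.
Layer 2: σ_v at top = γ₁h₁ = 355.3; σ_h top = K_a2×355.3 = 98.76; σ_h base = K_a2×(355.3+105.6×4.6) = 233.8.
P₂ = ½(98.76+233.8)×4.6 = 764.9. Total P_a = 157.0+764.9 = 921.8 lb/ft.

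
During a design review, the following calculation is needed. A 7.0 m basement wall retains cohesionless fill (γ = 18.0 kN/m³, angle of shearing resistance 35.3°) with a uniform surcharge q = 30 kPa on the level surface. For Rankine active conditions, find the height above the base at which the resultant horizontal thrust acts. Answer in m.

K_a = 0.2675.
Triangular part P₁ = ½K_aγH² = 118.0 at H/3 = 2.333 m; rectangular part P₂ = K_a q H = 56.18 at H/2 = 3.500 m.
ȳ = (P₁·2.333 + P₂·3.500)/(P₁+P₂) = 2.710 m.

2.71 m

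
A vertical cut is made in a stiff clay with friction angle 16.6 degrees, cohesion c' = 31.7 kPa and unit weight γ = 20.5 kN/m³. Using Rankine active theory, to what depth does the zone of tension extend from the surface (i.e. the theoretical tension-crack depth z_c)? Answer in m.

K_a = tan²(45° − 16.6°/2) = 0.5556; √K_a = 0.7454.
The active pressure is zero where K_a γ z = 2c√K_a, so z_c = 2c/(γ√K_a) = 2×31.7/(20.5×0.7454) = 4.149 m.

4.15 m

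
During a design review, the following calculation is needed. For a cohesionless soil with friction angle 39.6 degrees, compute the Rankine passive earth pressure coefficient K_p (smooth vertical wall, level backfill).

4.52

K_p = (1 + sin φ)/(1 − sin φ) = tan²(45° + 39.6°/2) = 4.516.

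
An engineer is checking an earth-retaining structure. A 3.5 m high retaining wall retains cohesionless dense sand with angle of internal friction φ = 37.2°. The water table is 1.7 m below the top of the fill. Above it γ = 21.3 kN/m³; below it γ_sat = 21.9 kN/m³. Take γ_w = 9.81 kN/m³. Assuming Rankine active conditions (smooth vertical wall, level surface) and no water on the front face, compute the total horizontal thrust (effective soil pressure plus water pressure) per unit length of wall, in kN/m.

K_a = tan²(45° − φ/2) = 0.2464.
γ' = 21.9 − 9.81 = 12.09 kN/m³. Depth below WT = 1.8 m.
σ'_h at WT = K_a γ d_w = 8.923 kPa; at base = 8.923 + K_a γ' × 1.8 = 14.29 kPa.
P₁ (0–1.7 m) = ½×8.923×1.7 = 7.584. P₂ (1.7–3.5 m) = ½(8.923+14.29)×1.8 = 20.89.
P_w = ½ γ_w h₂² = 0.5×9.81×1.8² = 15.89. Total = 7.584+20.89+15.89 = 44.36 kN/m.

44.4 kN/m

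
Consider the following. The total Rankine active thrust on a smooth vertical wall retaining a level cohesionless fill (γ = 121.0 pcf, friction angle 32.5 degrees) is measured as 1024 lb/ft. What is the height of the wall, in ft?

K_a = 0.3010. P_a = ½ K_a γ H² ⇒ H = √(2P_a/(K_a γ)).
H = √(2×1024/(0.3010×121.0)) = 7.499 ft.

7.50 ft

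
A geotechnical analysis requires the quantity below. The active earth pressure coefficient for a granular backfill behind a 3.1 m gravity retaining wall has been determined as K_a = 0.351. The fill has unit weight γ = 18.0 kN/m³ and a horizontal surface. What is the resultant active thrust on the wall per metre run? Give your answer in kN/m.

P = ½ K_a γ H² = 0.5 × 0.351 × 18.0 × 3.1² = 30.36 kN/m.

30.4 kN/m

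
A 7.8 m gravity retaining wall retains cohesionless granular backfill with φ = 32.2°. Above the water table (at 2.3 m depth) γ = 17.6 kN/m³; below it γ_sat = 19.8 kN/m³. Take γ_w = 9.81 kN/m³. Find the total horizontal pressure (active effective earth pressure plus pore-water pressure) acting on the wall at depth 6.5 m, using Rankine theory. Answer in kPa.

66.3 kPa

K_a = (1 − sin φ)/(1 + sin φ) = 0.3047.
γ' = 19.8 − 9.81 = 9.990 kN/m³.
Effective vertical stress at 6.5 m: σ'_v = 17.6×2.3 + 9.990×4.20 = 82.44 kPa.
σ'_h = K_a σ'_v = 0.3047 × 82.44 = 25.12 kPa; u = γ_w × 4.20 = 41.20 kPa.
Total σ_h = 25.12 + 41.20 = 66.32 kPa.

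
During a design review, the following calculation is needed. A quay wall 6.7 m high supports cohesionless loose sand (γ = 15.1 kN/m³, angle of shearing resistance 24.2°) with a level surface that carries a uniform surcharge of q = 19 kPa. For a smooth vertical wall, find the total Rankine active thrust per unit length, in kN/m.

195 kN/m

K_a = tan²(45° − φ/2) = 0.4185.
Soil triangle: ½ K_a γ H² = 0.5×0.4185×15.1×6.7² = 141.8 kN/m.
Surcharge rectangle: K_a q H = 0.4185×19×6.7 = 53.28 kN/m.
Total = 141.8 + 53.28 = 195.1 kN/m.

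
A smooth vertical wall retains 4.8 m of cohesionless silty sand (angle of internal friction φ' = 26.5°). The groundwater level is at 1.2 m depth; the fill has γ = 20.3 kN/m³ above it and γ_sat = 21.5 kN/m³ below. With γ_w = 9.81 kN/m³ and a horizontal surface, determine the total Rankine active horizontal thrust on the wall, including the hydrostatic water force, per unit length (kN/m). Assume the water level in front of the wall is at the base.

132 kN/m

K_a = tan²(45° − φ/2) = 0.3829.
γ' = 21.5 − 9.81 = 11.69 kN/m³. Depth below WT = 3.6 m.
σ'_h at WT = K_a γ d_w = 9.328 kPa; at base = 9.328 + K_a γ' × 3.6 = 25.44 kPa.
P₁ (0–1.2 m) = ½×9.328×1.2 = 5.597. P₂ (1.2–4.8 m) = ½(9.328+25.44)×3.6 = 62.59.
P_w = ½ γ_w h₂² = 0.5×9.81×3.6² = 63.57. Total = 5.597+62.59+63.57 = 131.8 kN/m.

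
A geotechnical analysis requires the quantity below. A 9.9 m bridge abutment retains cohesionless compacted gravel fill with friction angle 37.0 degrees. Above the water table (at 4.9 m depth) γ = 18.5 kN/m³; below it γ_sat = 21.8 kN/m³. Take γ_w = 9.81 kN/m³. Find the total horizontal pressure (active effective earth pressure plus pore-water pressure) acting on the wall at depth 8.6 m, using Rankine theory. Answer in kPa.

69.9 kPa

K_a = (1 − sin φ)/(1 + sin φ) = 0.2486.
γ' = 21.8 − 9.81 = 11.99 kN/m³.
Effective vertical stress at 8.6 m: σ'_v = 18.5×4.9 + 11.99×3.70 = 135.0 kPa.
σ'_h = K_a σ'_v = 0.2486 × 135.0 = 33.56 kPa; u = γ_w × 3.70 = 36.30 kPa.
Total σ_h = 33.56 + 36.30 = 69.86 kPa.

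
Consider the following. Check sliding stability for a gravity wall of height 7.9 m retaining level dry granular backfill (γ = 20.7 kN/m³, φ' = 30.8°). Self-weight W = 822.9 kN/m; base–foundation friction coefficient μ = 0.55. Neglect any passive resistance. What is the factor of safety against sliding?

K_a = tan²(45° − 30.8°/2) = 0.3227.
P_a = ½K_aγH² = 0.5×0.3227×20.7×7.9² = 208.5 kN/m, acting at H/3 = 2.633 m above the base.
FS_sliding = μW / P_a = 0.55×822.9 / 208.5 = 2.171.

2.17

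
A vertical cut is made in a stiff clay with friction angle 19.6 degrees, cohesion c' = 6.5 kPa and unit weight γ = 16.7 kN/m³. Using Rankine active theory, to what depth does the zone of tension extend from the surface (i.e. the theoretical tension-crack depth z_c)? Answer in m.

K_a = tan²(45° − 19.6°/2) = 0.4976; √K_a = 0.7054.
The active pressure is zero where K_a γ z = 2c√K_a, so z_c = 2c/(γ√K_a) = 2×6.5/(16.7×0.7054) = 1.104 m.

1.10 m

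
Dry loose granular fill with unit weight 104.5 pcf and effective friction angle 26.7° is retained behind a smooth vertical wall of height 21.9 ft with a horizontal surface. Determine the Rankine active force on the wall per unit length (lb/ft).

9520 lb/ft

K_a = tan²(45° − φ/2) = 0.3800.
P_a = ½ K_a γ H² = 0.5 × 0.3800 × 104.5 × 21.9² = 9522 lb/ft.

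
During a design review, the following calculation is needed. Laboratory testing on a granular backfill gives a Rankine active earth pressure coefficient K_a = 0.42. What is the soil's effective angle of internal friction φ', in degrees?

K_a = tan²(45° − φ/2) ⇒ 45° − φ/2 = arctan(√0.42) = 32.95°.
φ = 2(45° − 32.95°) = 24.11°.

24.1°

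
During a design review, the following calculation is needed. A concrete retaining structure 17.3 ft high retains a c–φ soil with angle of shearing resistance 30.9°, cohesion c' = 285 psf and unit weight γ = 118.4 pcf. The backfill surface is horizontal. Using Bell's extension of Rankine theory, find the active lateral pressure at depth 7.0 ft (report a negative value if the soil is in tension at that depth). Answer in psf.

-56.8 psf

K_a = (1 − sin φ)/(1 + sin φ) = 0.3214.
σ_a = K_a γ z − 2c√K_a = 0.3214×118.4×7.0 − 2×285×0.5669 = -56.77 psf.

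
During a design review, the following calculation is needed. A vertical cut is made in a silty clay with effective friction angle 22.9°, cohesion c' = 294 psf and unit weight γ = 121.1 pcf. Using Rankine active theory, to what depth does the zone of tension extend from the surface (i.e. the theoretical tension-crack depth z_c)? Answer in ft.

7.32 ft

K_a = tan²(45° − 22.9°/2) = 0.4398; √K_a = 0.6631.
The active pressure is zero where K_a γ z = 2c√K_a, so z_c = 2c/(γ√K_a) = 2×294/(121.1×0.6631) = 7.322 ft.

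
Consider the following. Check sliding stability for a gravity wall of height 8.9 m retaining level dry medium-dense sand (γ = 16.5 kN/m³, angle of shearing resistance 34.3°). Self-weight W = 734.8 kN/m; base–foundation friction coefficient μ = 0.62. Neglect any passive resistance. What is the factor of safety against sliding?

2.50

K_a = tan²(45° − 34.3°/2) = 0.2792.
P_a = ½K_aγH² = 0.5×0.2792×16.5×8.9² = 182.4 kN/m, acting at H/3 = 2.967 m above the base.
FS_sliding = μW / P_a = 0.62×734.8 / 182.4 = 2.497.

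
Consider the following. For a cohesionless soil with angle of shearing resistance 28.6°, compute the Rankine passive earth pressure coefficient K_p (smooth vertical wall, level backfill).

K_p = (1 + sin φ)/(1 − sin φ) = tan²(45° + 28.6°/2) = 2.837.

2.84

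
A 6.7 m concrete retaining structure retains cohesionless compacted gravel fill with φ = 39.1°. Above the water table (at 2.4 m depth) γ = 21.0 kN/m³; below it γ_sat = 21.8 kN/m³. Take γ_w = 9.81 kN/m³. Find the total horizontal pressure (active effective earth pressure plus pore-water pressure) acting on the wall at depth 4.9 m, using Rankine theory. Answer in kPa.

K_a = (1 − sin φ)/(1 + sin φ) = 0.2265.
γ' = 21.8 − 9.81 = 11.99 kN/m³.
Effective vertical stress at 4.9 m: σ'_v = 21.0×2.4 + 11.99×2.50 = 80.38 kPa.
σ'_h = K_a σ'_v = 0.2265 × 80.38 = 18.20 kPa; u = γ_w × 2.50 = 24.53 kPa.
Total σ_h = 18.20 + 24.53 = 42.73 kPa.

42.7 kPa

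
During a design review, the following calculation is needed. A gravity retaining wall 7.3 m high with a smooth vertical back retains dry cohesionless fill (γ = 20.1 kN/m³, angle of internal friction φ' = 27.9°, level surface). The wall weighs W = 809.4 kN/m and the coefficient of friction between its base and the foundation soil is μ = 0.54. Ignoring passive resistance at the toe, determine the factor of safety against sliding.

K_a = tan²(45° − 27.9°/2) = 0.3625.
P_a = ½K_aγH² = 0.5×0.3625×20.1×7.3² = 194.1 kN/m, acting at H/3 = 2.433 m above the base.
FS_sliding = μW / P_a = 0.54×809.4 / 194.1 = 2.252.

2.25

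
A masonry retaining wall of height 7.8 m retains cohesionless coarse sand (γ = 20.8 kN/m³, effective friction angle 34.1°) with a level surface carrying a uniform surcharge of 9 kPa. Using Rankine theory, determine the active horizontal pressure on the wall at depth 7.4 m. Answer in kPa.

45.9 kPa

K_a = (1 − sin φ)/(1 + sin φ) = 0.2815.
σ_v = γz + q = 20.8 × 7.4 + 9 = 162.9 kPa.
σ_h = K_a σ_v = 0.2815 × 162.9 = 45.87 kPa.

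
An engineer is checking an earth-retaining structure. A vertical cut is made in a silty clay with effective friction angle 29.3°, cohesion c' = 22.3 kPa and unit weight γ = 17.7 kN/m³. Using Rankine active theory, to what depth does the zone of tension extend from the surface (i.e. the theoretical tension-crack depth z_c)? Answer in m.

4.30 m

K_a = tan²(45° − 29.3°/2) = 0.3428; √K_a = 0.5855.
The active pressure is zero where K_a γ z = 2c√K_a, so z_c = 2c/(γ√K_a) = 2×22.3/(17.7×0.5855) = 4.303 m.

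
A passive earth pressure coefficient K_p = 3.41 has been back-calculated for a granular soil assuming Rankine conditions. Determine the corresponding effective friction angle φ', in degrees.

33.1°

K_p = (1+sin φ)/(1−sin φ) ⇒ sin φ = (K_p − 1)/(K_p + 1) = 0.5465.
φ = arcsin(0.5465) = 33.13°.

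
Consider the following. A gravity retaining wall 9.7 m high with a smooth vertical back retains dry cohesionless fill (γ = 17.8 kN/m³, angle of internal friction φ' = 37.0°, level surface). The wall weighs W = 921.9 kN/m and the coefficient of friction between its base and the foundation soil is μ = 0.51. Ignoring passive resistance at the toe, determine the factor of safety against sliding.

2.26

K_a = tan²(45° − 37.0°/2) = 0.2486.
P_a = ½K_aγH² = 0.5×0.2486×17.8×9.7² = 208.2 kN/m, acting at H/3 = 3.233 m above the base.
FS_sliding = μW / P_a = 0.51×921.9 / 208.2 = 2.259.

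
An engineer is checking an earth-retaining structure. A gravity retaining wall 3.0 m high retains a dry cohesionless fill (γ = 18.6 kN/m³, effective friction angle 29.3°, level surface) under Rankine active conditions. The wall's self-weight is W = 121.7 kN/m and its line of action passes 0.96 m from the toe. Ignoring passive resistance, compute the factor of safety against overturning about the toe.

4.07

K_a = tan²(45° − 29.3°/2) = 0.3428.
P_a = ½K_aγH² = 0.5×0.3428×18.6×3.0² = 28.70 kN/m, acting at H/3 = 1.000 m above the base.
Overturning moment M_o = P_a × H/3 = 28.70 × 1.000 = 28.70.
Resisting moment M_r = W × 0.96 = 121.7 × 0.96 = 116.8.
FS_overturning = M_r/M_o = 116.8/28.70 = 4.071.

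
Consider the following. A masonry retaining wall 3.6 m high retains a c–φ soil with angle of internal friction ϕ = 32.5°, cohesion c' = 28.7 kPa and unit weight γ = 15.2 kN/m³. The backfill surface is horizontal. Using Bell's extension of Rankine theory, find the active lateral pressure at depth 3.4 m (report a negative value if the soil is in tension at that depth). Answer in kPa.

K_a = (1 − sin φ)/(1 + sin φ) = 0.3010.
σ_a = K_a γ z − 2c√K_a = 0.3010×15.2×3.4 − 2×28.7×0.5486 = -15.94 kPa.

-15.9 kPa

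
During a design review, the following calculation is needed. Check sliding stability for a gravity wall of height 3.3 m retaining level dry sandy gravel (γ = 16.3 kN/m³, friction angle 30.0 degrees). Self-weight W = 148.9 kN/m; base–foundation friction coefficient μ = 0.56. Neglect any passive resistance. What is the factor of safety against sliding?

K_a = tan²(45° − 30.0°/2) = 0.3333.
P_a = ½K_aγH² = 0.5×0.3333×16.3×3.3² = 29.58 kN/m, acting at H/3 = 1.100 m above the base.
FS_sliding = μW / P_a = 0.56×148.9 / 29.58 = 2.819.

2.82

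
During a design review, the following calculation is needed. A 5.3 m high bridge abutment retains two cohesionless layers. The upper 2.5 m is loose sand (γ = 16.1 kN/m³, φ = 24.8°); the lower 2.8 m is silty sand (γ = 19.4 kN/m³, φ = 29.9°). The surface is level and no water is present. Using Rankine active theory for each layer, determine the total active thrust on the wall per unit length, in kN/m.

K_a1 = tan²(45°−24.8°/2) = 0.4090; K_a2 = tan²(45°−29.9°/2) = 0.3347.
Layer 1: σ at base = K_a1 γ₁ h₁ = 16.46 kPa; P₁ = ½×16.46×2.5 = 20.58.
Layer 2: σ_v at top = γ₁h₁ = 40.25; σ_h top = K_a2×40.25 = 13.47; σ_h base = K_a2×(40.25+19.4×2.8) = 31.65.
P₂ = ½(13.47+31.65)×2.8 = 63.17. Total P_a = 20.58+63.17 = 83.75 kN/m.

83.7 kN/m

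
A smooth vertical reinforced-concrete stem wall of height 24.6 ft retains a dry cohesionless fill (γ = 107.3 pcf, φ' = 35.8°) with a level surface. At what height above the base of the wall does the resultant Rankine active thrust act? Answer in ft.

8.20 ft

K_a = 0.2619.
The pressure distribution is triangular, so the resultant acts at H/3 above the base = 24.6/3 = 8.200 ft.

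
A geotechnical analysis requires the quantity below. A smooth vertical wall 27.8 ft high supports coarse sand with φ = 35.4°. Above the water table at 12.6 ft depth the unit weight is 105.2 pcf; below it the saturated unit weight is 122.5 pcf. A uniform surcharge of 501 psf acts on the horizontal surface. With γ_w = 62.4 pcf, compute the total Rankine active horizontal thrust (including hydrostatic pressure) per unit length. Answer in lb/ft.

20400 lb/ft

K_a = tan²(45° − φ/2) = 0.2664.
γ' = 122.5 − 62.4 = 60.10 pcf. h₂ = H − d_w = 15.2 ft.
σ'_h: at surface K_a·q = 133.5; at WT K_a(q+γd_w) = 486.6; at base K_a(q+γd_w+γ'h₂) = 729.9 psf.
P₁ = ½(133.5+486.6)×12.6 = 3906; P₂ = ½(486.6+729.9)×15.2 = 9246; P_w = ½γ_w h₂² = 7208.
Total = 3906+9246+7208 = 20360 lb/ft.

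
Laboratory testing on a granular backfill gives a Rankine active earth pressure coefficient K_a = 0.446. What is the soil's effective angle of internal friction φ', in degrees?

22.5°

K_a = tan²(45° − φ/2) ⇒ 45° − φ/2 = arctan(√0.446) = 33.74°.
φ = 2(45° − 33.74°) = 22.53°.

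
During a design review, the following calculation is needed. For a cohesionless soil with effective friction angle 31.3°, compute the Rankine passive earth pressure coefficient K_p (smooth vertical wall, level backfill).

3.16

K_p = (1 + sin φ)/(1 − sin φ) = tan²(45° + 31.3°/2) = 3.162.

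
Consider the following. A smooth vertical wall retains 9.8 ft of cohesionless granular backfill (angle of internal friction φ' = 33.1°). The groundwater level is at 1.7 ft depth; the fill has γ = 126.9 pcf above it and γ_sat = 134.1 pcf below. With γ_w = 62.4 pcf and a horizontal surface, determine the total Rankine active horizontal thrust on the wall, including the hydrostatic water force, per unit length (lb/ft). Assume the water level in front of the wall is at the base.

K_a = tan²(45° − φ/2) = 0.2936.
γ' = 134.1 − 62.4 = 71.70 pcf. Depth below WT = 8.1 ft.
σ'_h at WT = K_a γ d_w = 63.33 psf; at base = 63.33 + K_a γ' × 8.1 = 233.8 psf.
P₁ (0–1.7 ft) = ½×63.33×1.7 = 53.83. P₂ (1.7–9.8 ft) = ½(63.33+233.8)×8.1 = 1204.
P_w = ½ γ_w h₂² = 0.5×62.4×8.1² = 2047. Total = 53.83+1204+2047 = 3304 lb/ft.

3300 lb/ft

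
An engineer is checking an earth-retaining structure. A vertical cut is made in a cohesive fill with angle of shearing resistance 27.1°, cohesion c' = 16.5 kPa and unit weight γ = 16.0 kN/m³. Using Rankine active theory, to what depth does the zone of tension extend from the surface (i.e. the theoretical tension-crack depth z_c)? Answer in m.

K_a = tan²(45° − 27.1°/2) = 0.3741; √K_a = 0.6116.
The active pressure is zero where K_a γ z = 2c√K_a, so z_c = 2c/(γ√K_a) = 2×16.5/(16.0×0.6116) = 3.372 m.

3.37 m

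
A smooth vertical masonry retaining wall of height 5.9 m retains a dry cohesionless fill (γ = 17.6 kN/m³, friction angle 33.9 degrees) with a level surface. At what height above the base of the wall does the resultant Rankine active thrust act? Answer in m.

K_a = 0.2839.
The pressure distribution is triangular, so the resultant acts at H/3 above the base = 5.9/3 = 1.967 m.

1.97 m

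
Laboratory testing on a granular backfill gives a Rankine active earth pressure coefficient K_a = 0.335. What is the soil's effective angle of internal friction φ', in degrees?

29.9°

K_a = tan²(45° − φ/2) ⇒ 45° − φ/2 = arctan(√0.335) = 30.06°.
φ = 2(45° − 30.06°) = 29.88°.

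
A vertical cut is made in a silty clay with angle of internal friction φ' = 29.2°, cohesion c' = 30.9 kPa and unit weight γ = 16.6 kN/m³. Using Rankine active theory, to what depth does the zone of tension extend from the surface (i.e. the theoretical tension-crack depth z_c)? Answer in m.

6.35 m

K_a = tan²(45° − 29.2°/2) = 0.3442; √K_a = 0.5867.
The active pressure is zero where K_a γ z = 2c√K_a, so z_c = 2c/(γ√K_a) = 2×30.9/(16.6×0.5867) = 6.346 m.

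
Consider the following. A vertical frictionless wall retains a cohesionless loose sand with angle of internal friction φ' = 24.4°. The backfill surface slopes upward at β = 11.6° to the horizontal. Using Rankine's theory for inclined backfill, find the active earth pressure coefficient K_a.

0.452

K_a = cos β · (cos β − √(cos²β − cos²φ)) / (cos β + √(cos²β − cos²φ)).
cos β = 0.9796, cos φ = 0.9107, √(cos²β − cos²φ) = 0.3609.
K_a = 0.9796 × (0.9796 − 0.3609)/(0.9796 + 0.3609) = 0.4521.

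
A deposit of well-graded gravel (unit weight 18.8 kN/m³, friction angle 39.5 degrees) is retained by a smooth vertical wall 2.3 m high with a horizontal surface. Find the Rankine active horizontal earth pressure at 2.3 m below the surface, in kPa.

9.62 kPa

K_a = (1 − sin φ)/(1 + sin φ) = 0.2224.
σ_h = K_a γ z = 0.2224 × 18.8 × 2.3 = 9.618 kPa.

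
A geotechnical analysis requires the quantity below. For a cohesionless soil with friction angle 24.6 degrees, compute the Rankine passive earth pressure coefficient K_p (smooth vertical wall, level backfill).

K_p = (1 + sin φ)/(1 − sin φ) = tan²(45° + 24.6°/2) = 2.426.

2.43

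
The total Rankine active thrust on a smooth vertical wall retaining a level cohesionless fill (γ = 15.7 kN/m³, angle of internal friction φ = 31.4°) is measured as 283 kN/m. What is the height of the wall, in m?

K_a = 0.3149. P_a = ½ K_a γ H² ⇒ H = √(2P_a/(K_a γ)).
H = √(2×283/(0.3149×15.7)) = 10.70 m.

10.7 m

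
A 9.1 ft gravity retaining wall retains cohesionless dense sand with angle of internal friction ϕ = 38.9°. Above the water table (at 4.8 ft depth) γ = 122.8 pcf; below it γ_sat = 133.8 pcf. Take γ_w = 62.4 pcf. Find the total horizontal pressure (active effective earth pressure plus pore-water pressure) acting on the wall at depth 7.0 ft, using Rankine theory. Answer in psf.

308 psf

K_a = (1 − sin φ)/(1 + sin φ) = 0.2285.
γ' = 133.8 − 62.4 = 71.40 pcf.
Effective vertical stress at 7.0 ft: σ'_v = 122.8×4.8 + 71.40×2.20 = 746.5 psf.
σ'_h = K_a σ'_v = 0.2285 × 746.5 = 170.6 psf; u = γ_w × 2.20 = 137.3 psf.
Total σ_h = 170.6 + 137.3 = 307.9 psf.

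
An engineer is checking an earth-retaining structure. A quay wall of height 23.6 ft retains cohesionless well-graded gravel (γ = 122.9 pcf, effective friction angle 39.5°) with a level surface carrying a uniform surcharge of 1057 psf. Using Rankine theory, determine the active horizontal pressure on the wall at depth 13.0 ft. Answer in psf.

K_a = (1 − sin φ)/(1 + sin φ) = 0.2224.
σ_v = γz + q = 122.9 × 13.0 + 1057 = 2655 psf.
σ_h = K_a σ_v = 0.2224 × 2655 = 590.5 psf.

590 psf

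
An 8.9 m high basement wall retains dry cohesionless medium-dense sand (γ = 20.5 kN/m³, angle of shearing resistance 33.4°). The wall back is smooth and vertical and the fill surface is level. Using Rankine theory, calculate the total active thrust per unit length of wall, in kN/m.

K_a = tan²(45° − φ/2) = 0.2899.
P_a = ½ K_a γ H² = 0.5 × 0.2899 × 20.5 × 8.9² = 235.4 kN/m.

235 kN/m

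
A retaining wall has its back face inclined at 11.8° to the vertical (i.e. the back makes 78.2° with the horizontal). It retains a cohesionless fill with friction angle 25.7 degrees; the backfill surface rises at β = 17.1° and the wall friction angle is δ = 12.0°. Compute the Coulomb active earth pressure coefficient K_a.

K_a = sin²(α+φ) / [sin²α · sin(α−δ) · (1 + √{sin(φ+δ)sin(φ−β) / (sin(α−δ)sin(α+β))})²].
With α = 78.2°, φ = 25.7°, δ = 12.0°, β = 17.1°: K_a = 0.6198.

0.620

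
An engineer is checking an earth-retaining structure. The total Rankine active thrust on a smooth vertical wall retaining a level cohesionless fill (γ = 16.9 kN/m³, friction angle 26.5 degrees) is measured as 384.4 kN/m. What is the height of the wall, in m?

K_a = 0.3829. P_a = ½ K_a γ H² ⇒ H = √(2P_a/(K_a γ)).
H = √(2×384.4/(0.3829×16.9)) = 10.90 m.

10.9 m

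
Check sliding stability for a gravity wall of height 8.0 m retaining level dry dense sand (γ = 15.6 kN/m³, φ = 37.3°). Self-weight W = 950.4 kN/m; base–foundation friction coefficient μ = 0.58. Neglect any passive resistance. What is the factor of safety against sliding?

4.50

K_a = tan²(45° − 37.3°/2) = 0.2453.
P_a = ½K_aγH² = 0.5×0.2453×15.6×8.0² = 122.5 kN/m, acting at H/3 = 2.667 m above the base.
FS_sliding = μW / P_a = 0.58×950.4 / 122.5 = 4.501.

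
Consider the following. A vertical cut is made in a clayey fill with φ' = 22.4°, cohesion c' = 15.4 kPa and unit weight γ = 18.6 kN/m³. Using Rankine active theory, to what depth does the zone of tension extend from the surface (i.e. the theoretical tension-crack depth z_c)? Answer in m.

2.47 m

K_a = tan²(45° − 22.4°/2) = 0.4482; √K_a = 0.6694.
The active pressure is zero where K_a γ z = 2c√K_a, so z_c = 2c/(γ√K_a) = 2×15.4/(18.6×0.6694) = 2.474 m.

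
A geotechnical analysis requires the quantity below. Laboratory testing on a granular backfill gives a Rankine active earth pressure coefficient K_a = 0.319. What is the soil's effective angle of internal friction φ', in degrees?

31.1°

K_a = tan²(45° − φ/2) ⇒ 45° − φ/2 = arctan(√0.319) = 29.46°.
φ = 2(45° − 29.46°) = 31.08°.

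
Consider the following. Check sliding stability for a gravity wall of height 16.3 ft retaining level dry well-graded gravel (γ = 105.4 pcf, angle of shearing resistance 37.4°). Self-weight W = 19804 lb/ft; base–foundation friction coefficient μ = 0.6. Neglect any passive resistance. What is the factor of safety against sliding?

3.47

K_a = tan²(45° − 37.4°/2) = 0.2443.
P_a = ½K_aγH² = 0.5×0.2443×105.4×16.3² = 3420 lb/ft, acting at H/3 = 5.433 ft above the base.
FS_sliding = μW / P_a = 0.6×19804 / 3420 = 3.474.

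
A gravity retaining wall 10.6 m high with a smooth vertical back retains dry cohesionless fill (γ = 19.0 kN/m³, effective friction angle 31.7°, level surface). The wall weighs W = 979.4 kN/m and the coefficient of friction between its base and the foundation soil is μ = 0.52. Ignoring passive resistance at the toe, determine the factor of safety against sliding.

1.53

K_a = tan²(45° − 31.7°/2) = 0.3111.
P_a = ½K_aγH² = 0.5×0.3111×19.0×10.6² = 332.0 kN/m, acting at H/3 = 3.533 m above the base.
FS_sliding = μW / P_a = 0.52×979.4 / 332.0 = 1.534.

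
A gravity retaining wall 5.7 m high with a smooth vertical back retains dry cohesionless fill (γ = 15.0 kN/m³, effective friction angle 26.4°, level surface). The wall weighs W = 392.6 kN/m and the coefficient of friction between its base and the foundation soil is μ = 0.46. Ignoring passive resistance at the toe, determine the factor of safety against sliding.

1.93

K_a = tan²(45° − 26.4°/2) = 0.3844.
P_a = ½K_aγH² = 0.5×0.3844×15.0×5.7² = 93.68 kN/m, acting at H/3 = 1.900 m above the base.
FS_sliding = μW / P_a = 0.46×392.6 / 93.68 = 1.928.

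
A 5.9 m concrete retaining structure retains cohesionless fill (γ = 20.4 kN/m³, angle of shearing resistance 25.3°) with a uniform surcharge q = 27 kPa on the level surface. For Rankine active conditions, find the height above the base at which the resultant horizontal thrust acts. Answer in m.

2.27 m

K_a = 0.4012.
Triangular part P₁ = ½K_aγH² = 142.4 at H/3 = 1.967 m; rectangular part P₂ = K_a q H = 63.91 at H/2 = 2.950 m.
ȳ = (P₁·1.967 + P₂·2.950)/(P₁+P₂) = 2.271 m.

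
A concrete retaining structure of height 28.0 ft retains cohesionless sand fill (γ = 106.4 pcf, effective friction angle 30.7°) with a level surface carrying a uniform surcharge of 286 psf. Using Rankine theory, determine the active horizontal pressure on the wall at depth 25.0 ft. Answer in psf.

K_a = (1 − sin φ)/(1 + sin φ) = 0.3240.
σ_v = γz + q = 106.4 × 25.0 + 286 = 2946 psf.
σ_h = K_a σ_v = 0.3240 × 2946 = 954.6 psf.

955 psf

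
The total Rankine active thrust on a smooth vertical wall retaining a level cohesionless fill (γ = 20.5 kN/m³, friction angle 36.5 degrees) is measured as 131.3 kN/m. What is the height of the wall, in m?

7.10 m

K_a = 0.2541. P_a = ½ K_a γ H² ⇒ H = √(2P_a/(K_a γ)).
H = √(2×131.3/(0.2541×20.5)) = 7.101 m.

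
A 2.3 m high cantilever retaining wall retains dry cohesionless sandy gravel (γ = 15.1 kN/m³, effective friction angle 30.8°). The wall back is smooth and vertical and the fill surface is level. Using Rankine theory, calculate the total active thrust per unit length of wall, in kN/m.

K_a = tan²(45° − φ/2) = 0.3227.
P_a = ½ K_a γ H² = 0.5 × 0.3227 × 15.1 × 2.3² = 12.89 kN/m.

12.9 kN/m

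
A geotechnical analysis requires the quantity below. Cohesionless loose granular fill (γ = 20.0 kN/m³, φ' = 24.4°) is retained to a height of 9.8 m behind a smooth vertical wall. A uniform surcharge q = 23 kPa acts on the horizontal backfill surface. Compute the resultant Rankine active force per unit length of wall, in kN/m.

K_a = tan²(45° − φ/2) = 0.4153.
Soil triangle: ½ K_a γ H² = 0.5×0.4153×20.0×9.8² = 398.9 kN/m.
Surcharge rectangle: K_a q H = 0.4153×23×9.8 = 93.61 kN/m.
Total = 398.9 + 93.61 = 492.5 kN/m.

492 kN/m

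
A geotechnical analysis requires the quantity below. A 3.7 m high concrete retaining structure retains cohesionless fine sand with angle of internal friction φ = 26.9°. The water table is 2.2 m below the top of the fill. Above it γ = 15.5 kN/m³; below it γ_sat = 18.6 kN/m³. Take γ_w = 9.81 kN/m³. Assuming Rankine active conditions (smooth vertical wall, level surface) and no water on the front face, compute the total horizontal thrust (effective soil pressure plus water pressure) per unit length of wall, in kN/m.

48.2 kN/m

K_a = tan²(45° − φ/2) = 0.3770.
γ' = 18.6 − 9.81 = 8.790 kN/m³. Depth below WT = 1.5 m.
σ'_h at WT = K_a γ d_w = 12.86 kPa; at base = 12.86 + K_a γ' × 1.5 = 17.83 kPa.
P₁ (0–2.2 m) = ½×12.86×2.2 = 14.14. P₂ (2.2–3.7 m) = ½(12.86+17.83)×1.5 = 23.01.
P_w = ½ γ_w h₂² = 0.5×9.81×1.5² = 11.04. Total = 14.14+23.01+11.04 = 48.19 kN/m.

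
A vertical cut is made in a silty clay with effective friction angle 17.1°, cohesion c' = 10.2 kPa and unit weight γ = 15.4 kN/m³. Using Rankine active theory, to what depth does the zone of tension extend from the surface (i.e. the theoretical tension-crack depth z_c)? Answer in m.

1.79 m

K_a = tan²(45° − 17.1°/2) = 0.5455; √K_a = 0.7386.
The active pressure is zero where K_a γ z = 2c√K_a, so z_c = 2c/(γ√K_a) = 2×10.2/(15.4×0.7386) = 1.793 m.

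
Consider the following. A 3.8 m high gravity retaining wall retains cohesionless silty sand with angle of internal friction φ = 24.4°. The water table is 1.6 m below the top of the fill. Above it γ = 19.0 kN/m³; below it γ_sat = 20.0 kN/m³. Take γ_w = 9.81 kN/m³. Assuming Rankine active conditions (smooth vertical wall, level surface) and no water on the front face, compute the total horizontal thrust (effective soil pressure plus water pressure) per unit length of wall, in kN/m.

71.9 kN/m

K_a = tan²(45° − φ/2) = 0.4153.
γ' = 20.0 − 9.81 = 10.19 kN/m³. Depth below WT = 2.2 m.
σ'_h at WT = K_a γ d_w = 12.63 kPa; at base = 12.63 + K_a γ' × 2.2 = 21.94 kPa.
P₁ (0–1.6 m) = ½×12.63×1.6 = 10.10. P₂ (1.6–3.8 m) = ½(12.63+21.94)×2.2 = 38.02.
P_w = ½ γ_w h₂² = 0.5×9.81×2.2² = 23.74. Total = 10.10+38.02+23.74 = 71.86 kN/m.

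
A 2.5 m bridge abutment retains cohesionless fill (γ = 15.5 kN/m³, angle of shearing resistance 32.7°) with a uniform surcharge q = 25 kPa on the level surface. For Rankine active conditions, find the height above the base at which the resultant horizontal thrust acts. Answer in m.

1.07 m

K_a = 0.2985.
Triangular part P₁ = ½K_aγH² = 14.46 at H/3 = 0.8333 m; rectangular part P₂ = K_a q H = 18.66 at H/2 = 1.250 m.
ȳ = (P₁·0.8333 + P₂·1.250)/(P₁+P₂) = 1.068 m.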